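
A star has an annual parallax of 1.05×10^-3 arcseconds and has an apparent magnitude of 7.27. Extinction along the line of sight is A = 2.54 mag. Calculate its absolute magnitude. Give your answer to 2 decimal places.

M ≈ -5.16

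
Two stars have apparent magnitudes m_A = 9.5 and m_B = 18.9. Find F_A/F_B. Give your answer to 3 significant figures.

F_A/F_B ≈ 5750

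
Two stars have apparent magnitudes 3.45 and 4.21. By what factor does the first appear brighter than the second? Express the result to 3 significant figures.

Δm = 3.45 − (4.21) = -0.76
Flux ratio = 10^(−0.4 Δm) = 10^(−0.4 × -0.76) = 10^0.304 = 2.014

2.01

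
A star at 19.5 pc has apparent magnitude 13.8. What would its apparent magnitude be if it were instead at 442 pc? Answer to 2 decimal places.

m ≈ 20.58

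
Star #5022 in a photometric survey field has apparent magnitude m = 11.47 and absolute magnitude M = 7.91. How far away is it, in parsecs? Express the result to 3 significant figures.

d ≈ 51.5 pc

μ = m − M = 3.560
m − M = 5 log₁₀ d − 5
log₁₀ d = (m − M)/5 + 1 = 1.7120
d = 10^1.7120 = 51.52 pc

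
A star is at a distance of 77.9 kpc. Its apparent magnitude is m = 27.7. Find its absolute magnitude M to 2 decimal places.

d = 77.9 kpc = 77900 pc
5 log₁₀(d/10 pc) = 5 log₁₀(77900) − 5 = 19.458
M = m − 5 log₁₀(d/10) = 27.7 − 19.458 = 8.242

M ≈ 8.24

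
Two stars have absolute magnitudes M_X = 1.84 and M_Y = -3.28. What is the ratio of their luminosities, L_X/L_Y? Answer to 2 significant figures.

ΔM = M_X − M_Y = 5.12
L_X/L_Y = 10^(−0.4 ΔM) = 10^-2.048 = 8.954×10^-3

L_X/L_Y ≈ 9.0×10^-3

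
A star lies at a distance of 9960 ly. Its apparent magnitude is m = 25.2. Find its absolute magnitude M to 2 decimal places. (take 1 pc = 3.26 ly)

d = 9960 ly / 3.26 = 3055 pc
5 log₁₀(d/10 pc) = 5 log₁₀(3055) − 5 = 12.425
M = m − 5 log₁₀(d/10) = 25.2 − 12.425 = 12.775

M ≈ 12.77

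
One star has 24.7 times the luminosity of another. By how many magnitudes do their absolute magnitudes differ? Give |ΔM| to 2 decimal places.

|ΔM| ≈ 3.48

Pogson: ΔM = −2.5 log₁₀(ratio) = −2.5 log₁₀(24.7) = −2.5 × 1.3927 = -3.482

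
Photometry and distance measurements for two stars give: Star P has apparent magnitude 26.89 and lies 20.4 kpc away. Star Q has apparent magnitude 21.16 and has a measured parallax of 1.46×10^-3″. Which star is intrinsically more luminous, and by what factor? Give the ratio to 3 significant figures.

Star P: d = 20.4 kpc = 20400 pc
Star P: M = m − 5 log₁₀ d + 5 = 26.89 − 5·4.3096 + 5 = 10.342
Star Q: d = 1/p = 1/1.46×10^-3″ = 684.9 pc
Star Q: M = m − 5 log₁₀ d + 5 = 21.16 − 5·2.8356 + 5 = 11.982
ΔM = M_P − M_Q = 10.342 − (11.982) = -1.640; smaller M is more luminous → Star P.
L ratio = 10^(0.4 |ΔM|) = 10^0.656 = 4.529

Star P is more luminous, by a factor of 4.53.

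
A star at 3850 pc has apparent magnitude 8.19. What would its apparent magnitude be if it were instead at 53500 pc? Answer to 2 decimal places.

Flux ∝ 1/d², so Δm = 5 log₁₀(d₂/d₁) = 5 log₁₀(53500/3850) = 5.714
m₂ = m₁ + Δm = 8.19 + (5.714) = 13.904

m ≈ 13.90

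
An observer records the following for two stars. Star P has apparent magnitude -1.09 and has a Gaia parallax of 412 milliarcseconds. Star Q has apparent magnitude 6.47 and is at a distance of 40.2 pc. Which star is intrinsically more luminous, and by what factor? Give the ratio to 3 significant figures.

Star P is more luminous, by a factor of 3.85.

Star P: p = 412 mas = 0.412″ → d = 1/p = 2.427 pc
Star P: M = m − 5 log₁₀ d + 5 = -1.09 − 5·0.3851 + 5 = 1.984
Star Q: M = m − 5 log₁₀ d + 5 = 6.47 − 5·1.6042 + 5 = 3.449
ΔM = M_P − M_Q = 1.984 − (3.449) = -1.464; smaller M is more luminous → Star P.
L ratio = 10^(0.4 |ΔM|) = 10^0.586 = 3.853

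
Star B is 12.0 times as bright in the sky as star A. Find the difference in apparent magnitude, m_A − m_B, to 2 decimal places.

m_A − m_B ≈ 2.70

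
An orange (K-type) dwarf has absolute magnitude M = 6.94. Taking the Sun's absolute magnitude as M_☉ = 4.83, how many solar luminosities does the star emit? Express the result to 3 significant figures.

L/L_☉ ≈ 0.143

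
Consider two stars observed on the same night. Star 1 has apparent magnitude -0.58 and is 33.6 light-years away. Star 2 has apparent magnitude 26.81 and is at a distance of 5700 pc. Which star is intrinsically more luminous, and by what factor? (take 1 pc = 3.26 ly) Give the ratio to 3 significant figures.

Star 1: d = 33.6 ly / 3.26 = 10.31 pc
Star 1: M = m − 5 log₁₀ d + 5 = -0.58 − 5·1.0131 + 5 = -0.646
Star 2: M = m − 5 log₁₀ d + 5 = 26.81 − 5·3.7559 + 5 = 13.031
ΔM = M_1 − M_2 = -0.646 − (13.031) = -13.676; smaller M is more luminous → Star 1.
L ratio = 10^(0.4 |ΔM|) = 10^5.470 = 295500

Star 1 is more luminous, by a factor of 295000.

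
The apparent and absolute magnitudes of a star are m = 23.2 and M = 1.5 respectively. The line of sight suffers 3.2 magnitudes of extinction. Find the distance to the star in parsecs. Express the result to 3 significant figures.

d ≈ 50100 pc

m − M = 5 log₁₀(d/10 pc) + A  ⇒  23.2 − (1.5) − 3.2 = 5 log₁₀(d/10)
18.500 = 5 log₁₀(d/10)
log₁₀ d = (m − M − A)/5 + 1 = 4.7000
d = 10^4.7000 = 50120 pc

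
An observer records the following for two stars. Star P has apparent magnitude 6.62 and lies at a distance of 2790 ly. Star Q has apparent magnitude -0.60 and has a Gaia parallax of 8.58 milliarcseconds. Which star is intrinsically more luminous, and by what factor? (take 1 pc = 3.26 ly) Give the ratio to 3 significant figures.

Star Q is more luminous, by a factor of 14.3.

Star P: d = 2790 ly / 3.26 = 855.8 pc
Star P: M = m − 5 log₁₀ d + 5 = 6.62 − 5·2.9324 + 5 = -3.042
Star Q: p = 8.58 mas = 8.58×10^-3″ → d = 1/p = 116.6 pc
Star Q: M = m − 5 log₁₀ d + 5 = -0.60 − 5·2.0665 + 5 = -5.933
ΔM = M_P − M_Q = -3.042 − (-5.933) = 2.891; smaller M is more luminous → Star Q.
L ratio = 10^(0.4 |ΔM|) = 10^1.156 = 14.33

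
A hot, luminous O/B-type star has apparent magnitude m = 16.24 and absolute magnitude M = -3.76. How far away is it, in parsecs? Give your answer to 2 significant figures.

d ≈ 100000 pc

Distance modulus: m − M = 16.24 − (-3.76) = 20.000
m − M = 5 log₁₀ d − 5
log₁₀ d = (m − M)/5 + 1 = 5.0000
d = 10^5.0000 = 100000 pc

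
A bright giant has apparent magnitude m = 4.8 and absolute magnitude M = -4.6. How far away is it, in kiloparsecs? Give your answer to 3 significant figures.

d ≈ 0.759 kpc

Distance modulus: m − M = 4.8 − (-4.6) = 9.400
m − M = 5 log₁₀ d − 5
log₁₀ d = (m − M)/5 + 1 = 2.8800
d = 10^2.8800 = 758.6 pc
= 0.7586 kpc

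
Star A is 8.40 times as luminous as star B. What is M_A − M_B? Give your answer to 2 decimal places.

M_A − M_B ≈ -2.31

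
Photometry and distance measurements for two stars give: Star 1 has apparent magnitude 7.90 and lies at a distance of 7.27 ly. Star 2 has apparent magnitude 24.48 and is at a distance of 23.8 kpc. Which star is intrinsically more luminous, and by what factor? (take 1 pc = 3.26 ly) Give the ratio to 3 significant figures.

Star 2 is more luminous, by a factor of 26.6.

Star 1: d = 7.27 ly / 3.26 = 2.230 pc
Star 1: M = m − 5 log₁₀ d + 5 = 7.90 − 5·0.3483 + 5 = 11.158
Star 2: d = 23.8 kpc = 23800 pc
Star 2: M = m − 5 log₁₀ d + 5 = 24.48 − 5·4.3766 + 5 = 7.597
ΔM = M_1 − M_2 = 11.158 − (7.597) = 3.561; smaller M is more luminous → Star 2.
L ratio = 10^(0.4 |ΔM|) = 10^1.425 = 26.58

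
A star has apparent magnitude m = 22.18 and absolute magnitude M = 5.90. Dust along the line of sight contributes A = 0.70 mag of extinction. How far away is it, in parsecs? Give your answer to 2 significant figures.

d ≈ 13000 pc

m − M = 5 log₁₀(d/10 pc) + A  ⇒  22.18 − (5.90) − 0.70 = 5 log₁₀(d/10)
15.580 = 5 log₁₀(d/10)
log₁₀ d = (m − M − A)/5 + 1 = 4.1160
d = 10^4.1160 = 13060 pc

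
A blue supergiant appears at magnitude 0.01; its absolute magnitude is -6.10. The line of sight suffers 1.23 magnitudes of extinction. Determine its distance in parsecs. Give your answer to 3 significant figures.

d ≈ 94.6 pc

m − M = 5 log₁₀(d/10 pc) + A  ⇒  0.01 − (-6.10) − 1.23 = 5 log₁₀(d/10)
4.880 = 5 log₁₀(d/10)
log₁₀ d = (m − M − A)/5 + 1 = 1.9760
d = 10^1.9760 = 94.62 pc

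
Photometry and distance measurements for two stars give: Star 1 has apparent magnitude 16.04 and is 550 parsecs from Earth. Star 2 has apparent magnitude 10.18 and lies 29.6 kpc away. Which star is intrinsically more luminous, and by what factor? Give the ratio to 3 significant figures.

Star 2 is more luminous, by a factor of 640000.

Star 1: M = m − 5 log₁₀ d + 5 = 16.04 − 5·2.7404 + 5 = 7.338
Star 2: d = 29.6 kpc = 29600 pc
Star 2: M = m − 5 log₁₀ d + 5 = 10.18 − 5·4.4713 + 5 = -7.176
ΔM = M_1 − M_2 = 7.338 − (-7.176) = 14.515; smaller M is more luminous → Star 2.
L ratio = 10^(0.4 |ΔM|) = 10^5.806 = 639500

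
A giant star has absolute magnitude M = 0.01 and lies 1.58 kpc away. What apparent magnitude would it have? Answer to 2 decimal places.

m ≈ 11.00

d = 1.58 kpc = 1580 pc
m = M + 5 log₁₀ d − 5 = 0.01 + 5·3.1987 − 5 = 11.003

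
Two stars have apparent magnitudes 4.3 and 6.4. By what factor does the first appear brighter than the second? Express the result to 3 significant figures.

6.92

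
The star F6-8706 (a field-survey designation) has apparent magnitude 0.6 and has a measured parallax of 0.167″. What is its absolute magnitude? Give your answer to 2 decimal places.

d = 1/p = 1/0.167″ = 5.988 pc
5 log₁₀(d/10 pc) = 5 log₁₀(5.988) − 5 = -1.114
M = m − 5 log₁₀(d/10) = 0.6 + 1.114 = 1.714

M ≈ 1.71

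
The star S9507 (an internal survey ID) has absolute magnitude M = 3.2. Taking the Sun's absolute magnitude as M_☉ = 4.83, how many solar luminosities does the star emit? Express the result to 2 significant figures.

M − M_☉ = 3.2 − 4.83 = -1.630
L/L_☉ = 10^(−0.4 (M − M_☉)) = 10^0.652 = 4.487

L/L_☉ ≈ 4.5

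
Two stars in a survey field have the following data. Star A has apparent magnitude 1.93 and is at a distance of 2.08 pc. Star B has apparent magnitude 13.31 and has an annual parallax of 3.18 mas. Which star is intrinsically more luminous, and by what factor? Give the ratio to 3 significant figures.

Star A is more luminous, by a factor of 1.56.

Star A: M = m − 5 log₁₀ d + 5 = 1.93 − 5·0.3181 + 5 = 5.340
Star B: p = 3.18 mas = 3.18×10^-3″ → d = 1/p = 314.5 pc
Star B: M = m − 5 log₁₀ d + 5 = 13.31 − 5·2.4976 + 5 = 5.822
ΔM = M_A − M_B = 5.340 − (5.822) = -0.482; smaller M is more luminous → Star A.
L ratio = 10^(0.4 |ΔM|) = 10^0.193 = 1.559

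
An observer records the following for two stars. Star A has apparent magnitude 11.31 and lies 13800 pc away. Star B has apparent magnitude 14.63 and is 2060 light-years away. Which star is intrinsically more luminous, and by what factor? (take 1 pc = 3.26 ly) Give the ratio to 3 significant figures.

Star A is more luminous, by a factor of 10100.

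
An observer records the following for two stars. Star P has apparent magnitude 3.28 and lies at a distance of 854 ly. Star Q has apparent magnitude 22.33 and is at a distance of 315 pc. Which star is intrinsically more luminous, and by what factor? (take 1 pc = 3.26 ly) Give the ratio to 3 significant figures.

Star P: d = 854 ly / 3.26 = 262.0 pc
Star P: M = m − 5 log₁₀ d + 5 = 3.28 − 5·2.4182 + 5 = -3.811
Star Q: M = m − 5 log₁₀ d + 5 = 22.33 − 5·2.4983 + 5 = 14.838
ΔM = M_P − M_Q = -3.811 − (14.838) = -18.650; smaller M is more luminous → Star P.
L ratio = 10^(0.4 |ΔM|) = 10^7.460 = 2.883×10^7

Star P is more luminous, by a factor of 2.88×10^7.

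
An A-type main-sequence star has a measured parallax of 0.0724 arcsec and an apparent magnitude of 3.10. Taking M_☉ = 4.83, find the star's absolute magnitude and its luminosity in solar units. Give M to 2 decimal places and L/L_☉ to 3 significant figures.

d = 1/p = 1/0.0724″ = 13.81 pc
M = m − 5 log₁₀ d + 5 = 3.10 − 5·1.1403 + 5 = 2.399
M − M_☉ = 2.399 − 4.83 = -2.431
L/L_☉ = 10^(−0.4 × -2.431) = 9.387

M ≈ 2.40; L/L_☉ ≈ 9.39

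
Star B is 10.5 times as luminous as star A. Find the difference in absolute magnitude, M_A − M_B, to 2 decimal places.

M_A − M_B ≈ 2.55

Pogson: ΔM = −2.5 log₁₀(ratio) = −2.5 log₁₀(10.5) = −2.5 × 1.0212 = -2.553
Star B is brighter so has the smaller magnitude: M_A − M_B is positive.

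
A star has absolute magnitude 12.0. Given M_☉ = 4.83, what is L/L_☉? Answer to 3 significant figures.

M − M_☉ = 12.0 − 4.83 = 7.170
L/L_☉ = 10^(−0.4 (M − M_☉)) = 10^-2.868 = 1.355×10^-3

L/L_☉ ≈ 1.36×10^-3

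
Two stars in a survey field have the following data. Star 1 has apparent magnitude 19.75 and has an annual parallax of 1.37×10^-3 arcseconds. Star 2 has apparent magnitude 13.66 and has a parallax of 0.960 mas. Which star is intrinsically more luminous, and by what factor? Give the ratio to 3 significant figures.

Star 2 is more luminous, by a factor of 556.

Star 1: d = 1/p = 1/1.37×10^-3″ = 729.9 pc
Star 1: M = m − 5 log₁₀ d + 5 = 19.75 − 5·2.8633 + 5 = 10.434
Star 2: p = 0.960 mas = 9.60×10^-4″ → d = 1/p = 1042 pc
Star 2: M = m − 5 log₁₀ d + 5 = 13.66 − 5·3.0177 + 5 = 3.571
ΔM = M_1 − M_2 = 10.434 − (3.571) = 6.862; smaller M is more luminous → Star 2.
L ratio = 10^(0.4 |ΔM|) = 10^2.745 = 555.8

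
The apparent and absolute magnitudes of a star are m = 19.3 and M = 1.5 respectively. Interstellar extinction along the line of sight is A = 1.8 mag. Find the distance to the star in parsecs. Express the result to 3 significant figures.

m − M = 5 log₁₀(d/10 pc) + A  ⇒  19.3 − (1.5) − 1.8 = 5 log₁₀(d/10)
16.000 = 5 log₁₀(d/10)
log₁₀ d = (m − M − A)/5 + 1 = 4.2000
d = 10^4.2000 = 15850 pc

d ≈ 15800 pc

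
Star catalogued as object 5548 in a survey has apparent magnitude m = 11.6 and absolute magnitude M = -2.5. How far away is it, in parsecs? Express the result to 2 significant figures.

d ≈ 6600 pc

Distance modulus: m − M = 11.6 − (-2.5) = 14.100
m − M = 5 log₁₀ d − 5
log₁₀ d = (m − M)/5 + 1 = 3.8200
d = 10^3.8200 = 6607 pc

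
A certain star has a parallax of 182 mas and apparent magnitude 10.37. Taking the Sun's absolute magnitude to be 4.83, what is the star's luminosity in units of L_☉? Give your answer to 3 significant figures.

L/L_☉ ≈ 1.84×10^-3

d = 1/p = 1000/182 mas = 5.495 pc
M = m − 5 log₁₀ d + 5 = 10.37 − 5·0.7399 + 5 = 11.670
M − M_☉ = 11.670 − 4.83 = 6.840
L/L_☉ = 10^(−0.4 × 6.840) = 1.836×10^-3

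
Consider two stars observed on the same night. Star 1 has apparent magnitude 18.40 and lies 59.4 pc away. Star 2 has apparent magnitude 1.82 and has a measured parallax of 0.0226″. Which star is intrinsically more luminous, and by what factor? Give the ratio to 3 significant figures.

Star 2 is more luminous, by a factor of 2.38×10^6.

Star 1: M = m − 5 log₁₀ d + 5 = 18.40 − 5·1.7738 + 5 = 14.531
Star 2: d = 1/p = 1/0.0226″ = 44.25 pc
Star 2: M = m − 5 log₁₀ d + 5 = 1.82 − 5·1.6459 + 5 = -1.409
ΔM = M_1 − M_2 = 14.531 − (-1.409) = 15.941; smaller M is more luminous → Star 2.
L ratio = 10^(0.4 |ΔM|) = 10^6.376 = 2.378×10^6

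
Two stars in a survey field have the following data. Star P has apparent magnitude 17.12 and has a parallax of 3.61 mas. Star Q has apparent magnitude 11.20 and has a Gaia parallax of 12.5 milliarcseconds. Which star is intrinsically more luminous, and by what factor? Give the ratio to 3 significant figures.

Star P: p = 3.61 mas = 3.61×10^-3″ → d = 1/p = 277.0 pc
Star P: M = m − 5 log₁₀ d + 5 = 17.12 − 5·2.4425 + 5 = 9.908
Star Q: p = 12.5 mas = 0.0125″ → d = 1/p = 80.00 pc
Star Q: M = m − 5 log₁₀ d + 5 = 11.20 − 5·1.9031 + 5 = 6.685
ΔM = M_P − M_Q = 9.908 − (6.685) = 3.223; smaller M is more luminous → Star Q.
L ratio = 10^(0.4 |ΔM|) = 10^1.289 = 19.46

Star Q is more luminous, by a factor of 19.5.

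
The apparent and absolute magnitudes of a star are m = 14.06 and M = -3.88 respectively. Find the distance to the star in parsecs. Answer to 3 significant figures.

μ = m − M = 17.940
m − M = 5 log₁₀ d − 5
log₁₀ d = (m − M)/5 + 1 = 4.5880
d = 10^4.5880 = 38730 pc

d ≈ 38700 pc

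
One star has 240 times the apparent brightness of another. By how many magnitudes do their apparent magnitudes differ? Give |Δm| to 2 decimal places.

Pogson: Δm = −2.5 log₁₀(ratio) = −2.5 log₁₀(240) = −2.5 × 2.3802 = -5.951

|Δm| ≈ 5.95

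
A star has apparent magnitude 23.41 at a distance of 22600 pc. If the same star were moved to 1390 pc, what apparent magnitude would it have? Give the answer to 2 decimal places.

m ≈ 17.35

Flux ∝ 1/d², so Δm = 5 log₁₀(d₂/d₁) = 5 log₁₀(1390/22600) = -6.055
m₂ = m₁ + Δm = 23.41 + (-6.055) = 17.355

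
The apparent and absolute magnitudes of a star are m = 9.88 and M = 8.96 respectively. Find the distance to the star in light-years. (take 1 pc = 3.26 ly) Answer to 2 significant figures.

μ = m − M = 0.920
m − M = 5 log₁₀ d − 5
log₁₀ d = (m − M)/5 + 1 = 1.1840
d = 10^1.1840 = 15.28 pc
= 49.80 ly

d ≈ 50 ly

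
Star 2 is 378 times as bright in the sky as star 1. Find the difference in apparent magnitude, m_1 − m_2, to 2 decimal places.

Pogson: Δm = −2.5 log₁₀(ratio) = −2.5 log₁₀(378) = −2.5 × 2.5775 = -6.444
Star 2 is brighter so has the smaller magnitude: m_1 − m_2 is positive.

m_1 − m_2 ≈ 6.44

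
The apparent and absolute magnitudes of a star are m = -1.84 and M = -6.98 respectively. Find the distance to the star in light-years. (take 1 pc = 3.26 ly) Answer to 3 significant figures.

μ = m − M = 5.140
m − M = 5 log₁₀ d − 5
log₁₀ d = (m − M)/5 + 1 = 2.0280
d = 10^2.0280 = 106.7 pc
= 347.7 ly

d ≈ 348 ly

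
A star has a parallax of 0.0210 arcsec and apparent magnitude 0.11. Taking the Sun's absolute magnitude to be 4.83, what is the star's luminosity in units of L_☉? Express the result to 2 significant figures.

d = 1/p = 1/0.0210″ = 47.62 pc
M = m − 5 log₁₀ d + 5 = 0.11 − 5·1.6778 + 5 = -3.279
M − M_☉ = -3.279 − 4.83 = -8.109
L/L_☉ = 10^(−0.4 × -8.109) = 1752

L/L_☉ ≈ 1800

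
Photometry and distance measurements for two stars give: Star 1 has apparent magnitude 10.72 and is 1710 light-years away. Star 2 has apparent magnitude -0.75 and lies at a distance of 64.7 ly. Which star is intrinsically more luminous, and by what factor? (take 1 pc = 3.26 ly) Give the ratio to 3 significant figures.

Star 2 is more luminous, by a factor of 55.4.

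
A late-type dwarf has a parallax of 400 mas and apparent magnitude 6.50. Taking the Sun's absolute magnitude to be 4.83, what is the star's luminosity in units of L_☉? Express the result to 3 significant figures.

L/L_☉ ≈ 0.0134

d = 1/p = 1000/400 mas = 2.500 pc
M = m − 5 log₁₀ d + 5 = 6.50 − 5·0.3979 + 5 = 9.510
M − M_☉ = 9.510 − 4.83 = 4.680
L/L_☉ = 10^(−0.4 × 4.680) = 0.01342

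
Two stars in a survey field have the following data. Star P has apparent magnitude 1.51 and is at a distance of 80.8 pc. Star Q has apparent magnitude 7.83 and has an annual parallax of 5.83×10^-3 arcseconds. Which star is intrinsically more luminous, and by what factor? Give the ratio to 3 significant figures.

Star P is more luminous, by a factor of 74.8.

Star P: M = m − 5 log₁₀ d + 5 = 1.51 − 5·1.9074 + 5 = -3.027
Star Q: d = 1/p = 1/5.83×10^-3″ = 171.5 pc
Star Q: M = m − 5 log₁₀ d + 5 = 7.83 − 5·2.2343 + 5 = 1.658
ΔM = M_P − M_Q = -3.027 − (1.658) = -4.685; smaller M is more luminous → Star P.
L ratio = 10^(0.4 |ΔM|) = 10^1.874 = 74.84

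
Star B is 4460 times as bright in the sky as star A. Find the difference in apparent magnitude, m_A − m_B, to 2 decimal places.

m_A − m_B ≈ 9.12

Pogson: Δm = −2.5 log₁₀(ratio) = −2.5 log₁₀(4460) = −2.5 × 3.6493 = -9.123
Star B is brighter so has the smaller magnitude: m_A − m_B is positive.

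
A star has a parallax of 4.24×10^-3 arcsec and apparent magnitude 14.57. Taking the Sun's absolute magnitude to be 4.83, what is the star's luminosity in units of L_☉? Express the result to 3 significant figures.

L/L_☉ ≈ 0.0707

d = 1/p = 1/4.24×10^-3″ = 235.8 pc
M = m − 5 log₁₀ d + 5 = 14.57 − 5·2.3726 + 5 = 7.707
M − M_☉ = 7.707 − 4.83 = 2.877
L/L_☉ = 10^(−0.4 × 2.877) = 0.07068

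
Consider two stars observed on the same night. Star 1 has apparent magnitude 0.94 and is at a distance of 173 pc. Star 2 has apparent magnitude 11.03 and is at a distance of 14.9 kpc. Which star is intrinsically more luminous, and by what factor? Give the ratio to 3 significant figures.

Star 1: M = m − 5 log₁₀ d + 5 = 0.94 − 5·2.2380 + 5 = -5.250
Star 2: d = 14.9 kpc = 14900 pc
Star 2: M = m − 5 log₁₀ d + 5 = 11.03 − 5·4.1732 + 5 = -4.836
ΔM = M_1 − M_2 = -5.250 − (-4.836) = -0.414; smaller M is more luminous → Star 1.
L ratio = 10^(0.4 |ΔM|) = 10^0.166 = 1.465

Star 1 is more luminous, by a factor of 1.46.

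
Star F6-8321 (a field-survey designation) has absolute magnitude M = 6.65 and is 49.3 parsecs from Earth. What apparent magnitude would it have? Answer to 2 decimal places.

m = M + 5 log₁₀ d − 5 = 6.65 + 5·1.6928 − 5 = 10.114

m ≈ 10.11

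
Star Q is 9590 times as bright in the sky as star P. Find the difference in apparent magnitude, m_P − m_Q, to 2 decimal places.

m_P − m_Q ≈ 9.95

Pogson: Δm = −2.5 log₁₀(ratio) = −2.5 log₁₀(9590) = −2.5 × 3.9818 = -9.955
Star Q is brighter so has the smaller magnitude: m_P − m_Q is positive.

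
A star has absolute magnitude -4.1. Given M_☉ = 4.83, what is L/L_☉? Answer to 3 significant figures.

L/L_☉ ≈ 3730

M − M_☉ = -4.1 − 4.83 = -8.930
L/L_☉ = 10^(−0.4 (M − M_☉)) = 10^3.572 = 3733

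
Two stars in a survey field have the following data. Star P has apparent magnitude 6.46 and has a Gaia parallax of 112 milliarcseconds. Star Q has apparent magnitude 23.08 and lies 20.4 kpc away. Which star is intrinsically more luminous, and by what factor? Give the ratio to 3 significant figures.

Star Q is more luminous, by a factor of 1.17.

Star P: p = 112 mas = 0.112″ → d = 1/p = 8.929 pc
Star P: M = m − 5 log₁₀ d + 5 = 6.46 − 5·0.9508 + 5 = 6.706
Star Q: d = 20.4 kpc = 20400 pc
Star Q: M = m − 5 log₁₀ d + 5 = 23.08 − 5·4.3096 + 5 = 6.532
ΔM = M_P − M_Q = 6.706 − (6.532) = 0.174; smaller M is more luminous → Star Q.
L ratio = 10^(0.4 |ΔM|) = 10^0.070 = 1.174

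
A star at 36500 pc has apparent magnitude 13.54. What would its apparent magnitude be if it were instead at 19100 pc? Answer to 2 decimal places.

Flux ∝ 1/d², so Δm = 5 log₁₀(d₂/d₁) = 5 log₁₀(19100/36500) = -1.406
m₂ = m₁ + Δm = 13.54 + (-1.406) = 12.134

m ≈ 12.13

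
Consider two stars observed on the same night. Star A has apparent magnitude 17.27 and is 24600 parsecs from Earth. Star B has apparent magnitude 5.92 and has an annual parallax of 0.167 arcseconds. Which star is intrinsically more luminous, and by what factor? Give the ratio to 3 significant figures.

Star A is more luminous, by a factor of 487.

Star A: M = m − 5 log₁₀ d + 5 = 17.27 − 5·4.3909 + 5 = 0.315
Star B: d = 1/p = 1/0.167″ = 5.988 pc
Star B: M = m − 5 log₁₀ d + 5 = 5.92 − 5·0.7773 + 5 = 7.034
ΔM = M_A − M_B = 0.315 − (7.034) = -6.718; smaller M is more luminous → Star A.
L ratio = 10^(0.4 |ΔM|) = 10^2.687 = 486.7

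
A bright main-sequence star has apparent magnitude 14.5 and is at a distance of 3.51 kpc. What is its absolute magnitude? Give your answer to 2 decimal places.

d = 3.51 kpc = 3510 pc
5 log₁₀(d/10 pc) = 5 log₁₀(3510) − 5 = 12.727
M = m − 5 log₁₀(d/10) = 14.5 − 12.727 = 1.773

M ≈ 1.77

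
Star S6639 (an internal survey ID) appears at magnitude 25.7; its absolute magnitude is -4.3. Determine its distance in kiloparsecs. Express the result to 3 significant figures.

d ≈ 10000 kpc

Distance modulus: m − M = 25.7 − (-4.3) = 30.000
m − M = 5 log₁₀ d − 5
log₁₀ d = (m − M)/5 + 1 = 7.0000
d = 10^7.0000 = 1.000×10^7 pc
= 10000 kpc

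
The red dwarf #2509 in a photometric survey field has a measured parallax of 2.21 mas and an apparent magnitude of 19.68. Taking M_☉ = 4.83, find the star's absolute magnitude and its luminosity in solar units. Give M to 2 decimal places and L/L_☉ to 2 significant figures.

d = 1/p = 1000/2.21 mas = 452.5 pc
M = m − 5 log₁₀ d + 5 = 19.68 − 5·2.6556 + 5 = 11.402
M − M_☉ = 11.402 − 4.83 = 6.572
L/L_☉ = 10^(−0.4 × 6.572) = 2.351×10^-3

M ≈ 11.40; L/L_☉ ≈ 2.4×10^-3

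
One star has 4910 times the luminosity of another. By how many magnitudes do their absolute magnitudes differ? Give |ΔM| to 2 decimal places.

|ΔM| ≈ 9.23

Pogson: ΔM = −2.5 log₁₀(ratio) = −2.5 log₁₀(4910) = −2.5 × 3.6911 = -9.228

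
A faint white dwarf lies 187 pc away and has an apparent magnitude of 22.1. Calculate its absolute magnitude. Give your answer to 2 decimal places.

5 log₁₀(d/10 pc) = 5 log₁₀(187.0) − 5 = 6.359
M = m − 5 log₁₀(d/10) = 22.1 − 6.359 = 15.741

M ≈ 15.74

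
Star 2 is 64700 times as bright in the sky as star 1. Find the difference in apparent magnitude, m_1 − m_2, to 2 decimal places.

Pogson: Δm = −2.5 log₁₀(ratio) = −2.5 log₁₀(64700) = −2.5 × 4.8109 = -12.027
Star 2 is brighter so has the smaller magnitude: m_1 − m_2 is positive.

m_1 − m_2 ≈ 12.03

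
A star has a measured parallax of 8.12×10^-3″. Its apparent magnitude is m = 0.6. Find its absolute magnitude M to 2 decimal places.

d = 1/p = 1/8.12×10^-3″ = 123.2 pc
5 log₁₀(d/10 pc) = 5 log₁₀(123.2) − 5 = 5.452
M = m − 5 log₁₀(d/10) = 0.6 − 5.452 = -4.852

M ≈ -4.85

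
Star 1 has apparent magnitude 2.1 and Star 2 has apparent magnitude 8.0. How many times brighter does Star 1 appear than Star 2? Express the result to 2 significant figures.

Δm = 2.1 − (8.0) = -5.9
Flux ratio = 10^(−0.4 Δm) = 10^(−0.4 × -5.9) = 10^2.360 = 229.1

230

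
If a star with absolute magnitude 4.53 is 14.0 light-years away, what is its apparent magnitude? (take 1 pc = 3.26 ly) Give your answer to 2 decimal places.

m ≈ 2.69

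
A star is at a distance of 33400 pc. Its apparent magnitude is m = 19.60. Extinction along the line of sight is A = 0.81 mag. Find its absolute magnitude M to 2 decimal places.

M ≈ 1.17

5 log₁₀(d/10 pc) = 5 log₁₀(33400) − 5 = 17.619
M = m − 5 log₁₀(d/10) − A = 19.60 − 17.619 − 0.81 = 1.171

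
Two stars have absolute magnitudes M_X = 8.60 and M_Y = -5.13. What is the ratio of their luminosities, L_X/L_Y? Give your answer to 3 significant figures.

ΔM = M_X − M_Y = 13.73
L_X/L_Y = 10^(−0.4 ΔM) = 10^-5.492 = 3.221×10^-6

L_X/L_Y ≈ 3.22×10^-6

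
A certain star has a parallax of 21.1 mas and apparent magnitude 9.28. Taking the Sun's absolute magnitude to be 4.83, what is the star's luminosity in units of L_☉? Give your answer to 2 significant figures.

L/L_☉ ≈ 0.37

d = 1/p = 1000/21.1 mas = 47.39 pc
M = m − 5 log₁₀ d + 5 = 9.28 − 5·1.6757 + 5 = 5.901
M − M_☉ = 5.901 − 4.83 = 1.071
L/L_☉ = 10^(−0.4 × 1.071) = 0.3728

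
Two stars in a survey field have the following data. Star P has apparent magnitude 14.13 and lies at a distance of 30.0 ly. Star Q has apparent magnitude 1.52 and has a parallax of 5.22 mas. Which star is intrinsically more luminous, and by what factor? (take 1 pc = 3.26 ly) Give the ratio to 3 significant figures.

Star Q is more luminous, by a factor of 4.80×10^7.

Star P: d = 30.0 ly / 3.26 = 9.202 pc
Star P: M = m − 5 log₁₀ d + 5 = 14.13 − 5·0.9639 + 5 = 14.310
Star Q: p = 5.22 mas = 5.22×10^-3″ → d = 1/p = 191.6 pc
Star Q: M = m − 5 log₁₀ d + 5 = 1.52 − 5·2.2823 + 5 = -4.892
ΔM = M_P − M_Q = 14.310 − (-4.892) = 19.202; smaller M is more luminous → Star Q.
L ratio = 10^(0.4 |ΔM|) = 10^7.681 = 4.796×10^7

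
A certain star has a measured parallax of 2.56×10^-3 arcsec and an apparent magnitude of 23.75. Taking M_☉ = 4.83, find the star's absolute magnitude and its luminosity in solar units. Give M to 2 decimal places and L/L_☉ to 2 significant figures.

d = 1/p = 1/2.56×10^-3″ = 390.6 pc
M = m − 5 log₁₀ d + 5 = 23.75 − 5·2.5918 + 5 = 15.791
M − M_☉ = 15.791 − 4.83 = 10.961
L/L_☉ = 10^(−0.4 × 10.961) = 4.126×10^-5

M ≈ 15.79; L/L_☉ ≈ 4.1×10^-5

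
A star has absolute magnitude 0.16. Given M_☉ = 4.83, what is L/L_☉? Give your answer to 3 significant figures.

M − M_☉ = 0.16 − 4.83 = -4.670
L/L_☉ = 10^(−0.4 (M − M_☉)) = 10^1.868 = 73.79

L/L_☉ ≈ 73.8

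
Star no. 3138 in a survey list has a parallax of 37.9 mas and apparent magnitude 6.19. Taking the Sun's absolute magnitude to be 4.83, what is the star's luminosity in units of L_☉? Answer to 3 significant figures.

L/L_☉ ≈ 1.99

d = 1/p = 1000/37.9 mas = 26.39 pc
M = m − 5 log₁₀ d + 5 = 6.19 − 5·1.4214 + 5 = 4.083
M − M_☉ = 4.083 − 4.83 = -0.747
L/L_☉ = 10^(−0.4 × -0.747) = 1.989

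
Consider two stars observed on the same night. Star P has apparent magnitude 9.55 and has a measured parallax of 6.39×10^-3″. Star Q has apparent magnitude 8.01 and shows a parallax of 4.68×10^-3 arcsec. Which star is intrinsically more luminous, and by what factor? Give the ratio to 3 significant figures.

Star Q is more luminous, by a factor of 7.70.

Star P: d = 1/p = 1/6.39×10^-3″ = 156.5 pc
Star P: M = m − 5 log₁₀ d + 5 = 9.55 − 5·2.1945 + 5 = 3.578
Star Q: d = 1/p = 1/4.68×10^-3″ = 213.7 pc
Star Q: M = m − 5 log₁₀ d + 5 = 8.01 − 5·2.3298 + 5 = 1.361
ΔM = M_P − M_Q = 3.578 − (1.361) = 2.216; smaller M is more luminous → Star Q.
L ratio = 10^(0.4 |ΔM|) = 10^0.887 = 7.700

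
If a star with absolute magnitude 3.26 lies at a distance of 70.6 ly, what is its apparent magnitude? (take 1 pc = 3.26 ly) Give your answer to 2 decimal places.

m ≈ 4.94

d = 70.6 ly / 3.26 = 21.66 pc
m = M + 5 log₁₀ d − 5 = 3.26 + 5·1.3356 − 5 = 4.938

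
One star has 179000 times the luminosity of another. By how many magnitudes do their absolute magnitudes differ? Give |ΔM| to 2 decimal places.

Pogson: ΔM = −2.5 log₁₀(ratio) = −2.5 log₁₀(179000) = −2.5 × 5.2529 = -13.132

|ΔM| ≈ 13.13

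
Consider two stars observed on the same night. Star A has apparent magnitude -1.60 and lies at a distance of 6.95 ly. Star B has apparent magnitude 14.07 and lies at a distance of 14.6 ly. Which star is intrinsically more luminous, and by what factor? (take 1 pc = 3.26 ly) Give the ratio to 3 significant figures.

Star A is more luminous, by a factor of 420000.

Star A: d = 6.95 ly / 3.26 = 2.132 pc
Star A: M = m − 5 log₁₀ d + 5 = -1.60 − 5·0.3288 + 5 = 1.756
Star B: d = 14.6 ly / 3.26 = 4.479 pc
Star B: M = m − 5 log₁₀ d + 5 = 14.07 − 5·0.6511 + 5 = 15.814
ΔM = M_A − M_B = 1.756 − (15.814) = -14.058; smaller M is more luminous → Star A.
L ratio = 10^(0.4 |ΔM|) = 10^5.623 = 420000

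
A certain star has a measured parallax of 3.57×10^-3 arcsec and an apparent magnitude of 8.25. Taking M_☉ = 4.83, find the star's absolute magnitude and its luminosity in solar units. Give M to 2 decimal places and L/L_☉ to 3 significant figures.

M ≈ 1.01; L/L_☉ ≈ 33.6

d = 1/p = 1/3.57×10^-3″ = 280.1 pc
M = m − 5 log₁₀ d + 5 = 8.25 − 5·2.4473 + 5 = 1.013
M − M_☉ = 1.013 − 4.83 = -3.817
L/L_☉ = 10^(−0.4 × -3.817) = 33.63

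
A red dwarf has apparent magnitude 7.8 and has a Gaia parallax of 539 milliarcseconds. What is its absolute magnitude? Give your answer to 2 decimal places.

M ≈ 11.46

p = 539 mas = 0.539″ → d = 1/p = 1.855 pc
5 log₁₀(d/10 pc) = 5 log₁₀(1.855) − 5 = -3.658
M = m − 5 log₁₀(d/10) = 7.8 + 3.658 = 11.458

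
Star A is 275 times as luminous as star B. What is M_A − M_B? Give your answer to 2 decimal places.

Pogson: ΔM = −2.5 log₁₀(ratio) = −2.5 log₁₀(275) = −2.5 × 2.4393 = -6.098
Star A is brighter, so it has the smaller magnitude: the difference is negative.

M_A − M_B ≈ -6.10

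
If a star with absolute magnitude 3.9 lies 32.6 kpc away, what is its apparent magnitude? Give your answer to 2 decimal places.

d = 32.6 kpc = 32600 pc
m = M + 5 log₁₀ d − 5 = 3.9 + 5·4.5132 − 5 = 21.466

m ≈ 21.47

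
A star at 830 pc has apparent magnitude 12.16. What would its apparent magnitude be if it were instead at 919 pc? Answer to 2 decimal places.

Flux ∝ 1/d², so Δm = 5 log₁₀(d₂/d₁) = 5 log₁₀(919/830) = 0.221
m₂ = m₁ + Δm = 12.16 + (0.221) = 12.381

m ≈ 12.38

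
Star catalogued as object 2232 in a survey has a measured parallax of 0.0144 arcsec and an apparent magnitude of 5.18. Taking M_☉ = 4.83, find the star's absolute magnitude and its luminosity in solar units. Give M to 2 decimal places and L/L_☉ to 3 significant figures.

M ≈ 0.97; L/L_☉ ≈ 34.9

d = 1/p = 1/0.0144″ = 69.44 pc
M = m − 5 log₁₀ d + 5 = 5.18 − 5·1.8416 + 5 = 0.972
M − M_☉ = 0.972 − 4.83 = -3.858
L/L_☉ = 10^(−0.4 × -3.858) = 34.94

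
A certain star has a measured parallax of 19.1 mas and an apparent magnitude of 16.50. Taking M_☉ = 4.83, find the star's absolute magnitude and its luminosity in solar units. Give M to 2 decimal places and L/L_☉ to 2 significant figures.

M ≈ 12.91; L/L_☉ ≈ 5.9×10^-4

d = 1/p = 1000/19.1 mas = 52.36 pc
M = m − 5 log₁₀ d + 5 = 16.50 − 5·1.7190 + 5 = 12.905
M − M_☉ = 12.905 − 4.83 = 8.075
L/L_☉ = 10^(−0.4 × 8.075) = 5.888×10^-4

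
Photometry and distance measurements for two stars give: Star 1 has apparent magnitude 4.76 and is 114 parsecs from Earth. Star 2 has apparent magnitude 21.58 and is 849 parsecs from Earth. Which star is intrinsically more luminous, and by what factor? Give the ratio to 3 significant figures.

Star 1: M = m − 5 log₁₀ d + 5 = 4.76 − 5·2.0569 + 5 = -0.525
Star 2: M = m − 5 log₁₀ d + 5 = 21.58 − 5·2.9289 + 5 = 11.935
ΔM = M_1 − M_2 = -0.525 − (11.935) = -12.460; smaller M is more luminous → Star 1.
L ratio = 10^(0.4 |ΔM|) = 10^4.984 = 96380

Star 1 is more luminous, by a factor of 96400.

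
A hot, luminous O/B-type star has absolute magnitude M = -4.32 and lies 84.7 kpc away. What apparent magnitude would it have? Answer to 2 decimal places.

d = 84.7 kpc = 84700 pc
m = M + 5 log₁₀ d − 5 = -4.32 + 5·4.9279 − 5 = 15.319

m ≈ 15.32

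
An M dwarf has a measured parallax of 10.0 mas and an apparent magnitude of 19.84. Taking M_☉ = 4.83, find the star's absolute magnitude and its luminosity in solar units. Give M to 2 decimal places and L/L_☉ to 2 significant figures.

M ≈ 14.84; L/L_☉ ≈ 9.9×10^-5

d = 1/p = 1000/10.0 mas = 100.0 pc
M = m − 5 log₁₀ d + 5 = 19.84 − 5·2.0000 + 5 = 14.840
M − M_☉ = 14.840 − 4.83 = 10.010
L/L_☉ = 10^(−0.4 × 10.010) = 9.908×10^-5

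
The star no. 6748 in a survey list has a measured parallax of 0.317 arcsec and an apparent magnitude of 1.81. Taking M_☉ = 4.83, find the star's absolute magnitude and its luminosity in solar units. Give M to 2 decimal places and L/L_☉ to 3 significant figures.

d = 1/p = 1/0.317″ = 3.155 pc
M = m − 5 log₁₀ d + 5 = 1.81 − 5·0.4989 + 5 = 4.315
M − M_☉ = 4.315 − 4.83 = -0.515
L/L_☉ = 10^(−0.4 × -0.515) = 1.607

M ≈ 4.32; L/L_☉ ≈ 1.61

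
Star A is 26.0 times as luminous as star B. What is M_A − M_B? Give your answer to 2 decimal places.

Pogson: ΔM = −2.5 log₁₀(ratio) = −2.5 log₁₀(26.0) = −2.5 × 1.4150 = -3.537
Star A is brighter, so it has the smaller magnitude: the difference is negative.

M_A − M_B ≈ -3.54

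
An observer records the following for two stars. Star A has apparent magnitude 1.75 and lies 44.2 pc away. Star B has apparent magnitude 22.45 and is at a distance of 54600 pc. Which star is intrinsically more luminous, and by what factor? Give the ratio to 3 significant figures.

Star A is more luminous, by a factor of 125.

Star A: M = m − 5 log₁₀ d + 5 = 1.75 − 5·1.6454 + 5 = -1.477
Star B: M = m − 5 log₁₀ d + 5 = 22.45 − 5·4.7372 + 5 = 3.764
ΔM = M_A − M_B = -1.477 − (3.764) = -5.241; smaller M is more luminous → Star A.
L ratio = 10^(0.4 |ΔM|) = 10^2.096 = 124.9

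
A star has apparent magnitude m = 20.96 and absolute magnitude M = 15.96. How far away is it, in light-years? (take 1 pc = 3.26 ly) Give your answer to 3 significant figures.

Distance modulus: m − M = 20.96 − (15.96) = 5.000
m − M = 5 log₁₀ d − 5
log₁₀ d = (m − M)/5 + 1 = 2.0000
d = 10^2.0000 = 100.0 pc
= 326.0 ly

d ≈ 326 ly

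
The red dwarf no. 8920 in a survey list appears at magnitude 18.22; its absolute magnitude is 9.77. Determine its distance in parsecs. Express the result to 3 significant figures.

Distance modulus: m − M = 18.22 − (9.77) = 8.450
m − M = 5 log₁₀ d − 5
log₁₀ d = (m − M)/5 + 1 = 2.6900
d = 10^2.6900 = 489.8 pc

d ≈ 490 pc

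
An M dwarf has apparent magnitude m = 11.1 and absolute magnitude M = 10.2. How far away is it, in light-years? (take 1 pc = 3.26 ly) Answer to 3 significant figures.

μ = m − M = 0.900
m − M = 5 log₁₀ d − 5
log₁₀ d = (m − M)/5 + 1 = 1.1800
d = 10^1.1800 = 15.14 pc
= 49.34 ly

d ≈ 49.3 ly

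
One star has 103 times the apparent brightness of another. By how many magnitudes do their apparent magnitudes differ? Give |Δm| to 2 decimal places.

Pogson: Δm = −2.5 log₁₀(ratio) = −2.5 log₁₀(103) = −2.5 × 2.0128 = -5.032

|Δm| ≈ 5.03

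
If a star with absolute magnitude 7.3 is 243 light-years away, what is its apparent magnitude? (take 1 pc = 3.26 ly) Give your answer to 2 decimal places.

d = 243 ly / 3.26 = 74.54 pc
m = M + 5 log₁₀ d − 5 = 7.3 + 5·1.8724 − 5 = 11.662

m ≈ 11.66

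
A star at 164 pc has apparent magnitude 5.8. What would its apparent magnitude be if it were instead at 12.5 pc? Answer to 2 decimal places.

m ≈ 0.21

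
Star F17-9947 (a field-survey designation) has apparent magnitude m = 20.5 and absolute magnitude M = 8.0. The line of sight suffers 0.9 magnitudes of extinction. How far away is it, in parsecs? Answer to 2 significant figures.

d ≈ 2100 pc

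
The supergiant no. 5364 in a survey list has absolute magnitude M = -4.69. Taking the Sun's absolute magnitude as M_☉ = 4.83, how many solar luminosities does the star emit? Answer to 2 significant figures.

L/L_☉ ≈ 6400

M − M_☉ = -4.69 − 4.83 = -9.520
L/L_☉ = 10^(−0.4 (M − M_☉)) = 10^3.808 = 6427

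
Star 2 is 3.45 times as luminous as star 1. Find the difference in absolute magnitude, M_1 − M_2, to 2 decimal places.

Pogson: ΔM = −2.5 log₁₀(ratio) = −2.5 log₁₀(3.45) = −2.5 × 0.5378 = -1.345
Star 2 is brighter so has the smaller magnitude: M_1 − M_2 is positive.

M_1 − M_2 ≈ 1.34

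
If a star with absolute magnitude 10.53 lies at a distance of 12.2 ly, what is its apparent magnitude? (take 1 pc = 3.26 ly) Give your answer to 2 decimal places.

m ≈ 8.40

d = 12.2 ly / 3.26 = 3.742 pc
m = M + 5 log₁₀ d − 5 = 10.53 + 5·0.5731 − 5 = 8.396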